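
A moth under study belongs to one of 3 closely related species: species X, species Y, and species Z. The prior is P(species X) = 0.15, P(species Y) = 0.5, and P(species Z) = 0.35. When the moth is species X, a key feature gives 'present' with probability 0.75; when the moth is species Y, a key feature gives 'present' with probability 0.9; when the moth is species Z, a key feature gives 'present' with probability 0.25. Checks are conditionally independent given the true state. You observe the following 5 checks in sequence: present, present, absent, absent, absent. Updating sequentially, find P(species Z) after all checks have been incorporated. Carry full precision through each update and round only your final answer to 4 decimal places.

After 'present': normaliser = 0.75·0.1500 + 0.9·0.5000 + 0.25·0.3500; P(species X) ≈ 0.1731, P(species Y) ≈ 0.6923, P(species Z) ≈ 0.1346
After 'present': normaliser = 0.75·0.1731 + 0.9·0.6923 + 0.25·0.1346; P(species X) ≈ 0.1650, P(species Y) ≈ 0.7922, P(species Z) ≈ 0.0428
After 'absent': normaliser = 0.25·0.1650 + 0.1·0.7922 + 0.75·0.0428; P(species X) ≈ 0.2704, P(species Y) ≈ 0.5192, P(species Z) ≈ 0.2103
After 'absent': normaliser = 0.25·0.2704 + 0.1·0.5192 + 0.75·0.2103; P(species X) ≈ 0.2438, P(species Y) ≈ 0.1873, P(species Z) ≈ 0.5689
After 'absent': normaliser = 0.25·0.2438 + 0.1·0.1873 + 0.75·0.5689; P(species X) ≈ 0.1204, P(species Y) ≈ 0.0370, P(species Z) ≈ 0.8426

0.8426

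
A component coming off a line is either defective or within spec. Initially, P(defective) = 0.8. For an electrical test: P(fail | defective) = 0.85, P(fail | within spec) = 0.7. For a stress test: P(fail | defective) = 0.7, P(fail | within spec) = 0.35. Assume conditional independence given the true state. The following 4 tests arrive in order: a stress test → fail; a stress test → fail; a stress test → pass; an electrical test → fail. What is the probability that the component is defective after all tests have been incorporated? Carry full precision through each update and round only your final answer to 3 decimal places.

After a stress test='fail': P(defective) = 0.7·0.8000 / (0.7·0.8000 + 0.35·0.2000) ≈ 0.8889
After a stress test='fail': P(defective) = 0.7·0.8889 / (0.7·0.8889 + 0.35·0.1111) ≈ 0.9412
After a stress test='pass': P(defective) = 0.3·0.9412 / (0.3·0.9412 + 0.65·0.0588) ≈ 0.8807
After an electrical test='fail': P(defective) = 0.85·0.8807 / (0.85·0.8807 + 0.7·0.1193) ≈ 0.8997

0.900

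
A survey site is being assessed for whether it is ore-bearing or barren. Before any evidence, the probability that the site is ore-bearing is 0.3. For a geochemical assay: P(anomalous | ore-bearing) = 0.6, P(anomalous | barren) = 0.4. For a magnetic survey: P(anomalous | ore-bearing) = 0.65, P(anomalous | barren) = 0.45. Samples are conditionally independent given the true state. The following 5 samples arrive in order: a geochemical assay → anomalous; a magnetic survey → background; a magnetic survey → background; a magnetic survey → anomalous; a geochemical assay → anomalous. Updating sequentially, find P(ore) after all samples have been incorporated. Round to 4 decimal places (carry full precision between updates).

0.3606

After a geochemical assay='anomalous': P(ore) = 0.6·0.3000 / (0.6·0.3000 + 0.4·0.7000) ≈ 0.3913
After a magnetic survey='background': P(ore) = 0.35·0.3913 / (0.35·0.3913 + 0.55·0.6087) ≈ 0.2903
After a magnetic survey='background': P(ore) = 0.35·0.2903 / (0.35·0.2903 + 0.55·0.7097) ≈ 0.2066
After a magnetic survey='anomalous': P(ore) = 0.65·0.2066 / (0.65·0.2066 + 0.45·0.7934) ≈ 0.2733
After a geochemical assay='anomalous': P(ore) = 0.6·0.2733 / (0.6·0.2733 + 0.4·0.7267) ≈ 0.3606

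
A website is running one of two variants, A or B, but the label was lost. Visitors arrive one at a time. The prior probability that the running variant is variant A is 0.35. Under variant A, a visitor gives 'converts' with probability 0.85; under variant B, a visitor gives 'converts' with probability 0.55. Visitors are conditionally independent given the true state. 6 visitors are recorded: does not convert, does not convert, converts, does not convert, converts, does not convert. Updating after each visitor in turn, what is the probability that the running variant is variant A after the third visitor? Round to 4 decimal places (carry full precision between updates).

0.0846

After 'does not convert': P(A) = 0.15·0.3500 / (0.15·0.3500 + 0.45·0.6500) ≈ 0.1522
After 'does not convert': P(A) = 0.15·0.1522 / (0.15·0.1522 + 0.45·0.8478) ≈ 0.0565
After 'converts': P(A) = 0.85·0.0565 / (0.85·0.0565 + 0.55·0.9435) ≈ 0.0846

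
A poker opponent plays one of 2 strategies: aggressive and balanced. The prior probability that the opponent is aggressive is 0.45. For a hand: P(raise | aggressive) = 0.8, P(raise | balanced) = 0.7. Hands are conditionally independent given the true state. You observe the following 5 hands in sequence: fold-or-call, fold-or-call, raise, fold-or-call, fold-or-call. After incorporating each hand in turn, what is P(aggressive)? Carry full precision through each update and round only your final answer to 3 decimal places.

0.156

After 'fold-or-call': P(aggressive) = 0.2·0.4500 / (0.2·0.4500 + 0.3·0.5500) ≈ 0.3529
After 'fold-or-call': P(aggressive) = 0.2·0.3529 / (0.2·0.3529 + 0.3·0.6471) ≈ 0.2667
After 'raise': P(aggressive) = 0.8·0.2667 / (0.8·0.2667 + 0.7·0.7333) ≈ 0.2936
After 'fold-or-call': P(aggressive) = 0.2·0.2936 / (0.2·0.2936 + 0.3·0.7064) ≈ 0.2169
After 'fold-or-call': P(aggressive) = 0.2·0.2169 / (0.2·0.2169 + 0.3·0.7831) ≈ 0.1559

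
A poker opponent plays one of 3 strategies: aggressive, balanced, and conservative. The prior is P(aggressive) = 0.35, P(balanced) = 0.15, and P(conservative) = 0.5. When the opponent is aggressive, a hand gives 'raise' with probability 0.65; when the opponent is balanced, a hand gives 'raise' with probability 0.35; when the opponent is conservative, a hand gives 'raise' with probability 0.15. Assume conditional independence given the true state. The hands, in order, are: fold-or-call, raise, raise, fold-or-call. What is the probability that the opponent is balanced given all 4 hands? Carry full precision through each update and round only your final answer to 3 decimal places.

After 'fold-or-call': normaliser = 0.35·0.3500 + 0.65·0.1500 + 0.85·0.5000; P(aggressive) ≈ 0.1899, P(balanced) ≈ 0.1512, P(conservative) ≈ 0.6589
After 'raise': normaliser = 0.65·0.1899 + 0.35·0.1512 + 0.15·0.6589; P(aggressive) ≈ 0.4486, P(balanced) ≈ 0.1923, P(conservative) ≈ 0.3592
After 'raise': normaliser = 0.65·0.4486 + 0.35·0.1923 + 0.15·0.3592; P(aggressive) ≈ 0.7064, P(balanced) ≈ 0.1630, P(conservative) ≈ 0.1305
After 'fold-or-call': normaliser = 0.35·0.7064 + 0.65·0.1630 + 0.85·0.1305; P(aggressive) ≈ 0.5327, P(balanced) ≈ 0.2283, P(conservative) ≈ 0.2390

0.228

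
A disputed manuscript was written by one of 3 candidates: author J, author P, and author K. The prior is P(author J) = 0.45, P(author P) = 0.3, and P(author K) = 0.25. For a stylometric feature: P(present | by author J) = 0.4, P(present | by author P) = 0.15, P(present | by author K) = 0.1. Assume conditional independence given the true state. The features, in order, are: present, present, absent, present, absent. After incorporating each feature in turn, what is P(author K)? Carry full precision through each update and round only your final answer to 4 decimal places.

0.0179

After 'present': normaliser = 0.4·0.4500 + 0.15·0.3000 + 0.1·0.2500; P(author J) ≈ 0.7200, P(author P) ≈ 0.1800, P(author K) ≈ 0.1000
After 'present': normaliser = 0.4·0.7200 + 0.15·0.1800 + 0.1·0.1000; P(author J) ≈ 0.8862, P(author P) ≈ 0.0831, P(author K) ≈ 0.0308
After 'absent': normaliser = 0.6·0.8862 + 0.85·0.0831 + 0.9·0.0308; P(author J) ≈ 0.8440, P(author P) ≈ 0.1121, P(author K) ≈ 0.0440
After 'present': normaliser = 0.4·0.8440 + 0.15·0.1121 + 0.1·0.0440; P(author J) ≈ 0.9409, P(author P) ≈ 0.0469, P(author K) ≈ 0.0123
After 'absent': normaliser = 0.6·0.9409 + 0.85·0.0469 + 0.9·0.0123; P(author J) ≈ 0.9174, P(author P) ≈ 0.0647, P(author K) ≈ 0.0179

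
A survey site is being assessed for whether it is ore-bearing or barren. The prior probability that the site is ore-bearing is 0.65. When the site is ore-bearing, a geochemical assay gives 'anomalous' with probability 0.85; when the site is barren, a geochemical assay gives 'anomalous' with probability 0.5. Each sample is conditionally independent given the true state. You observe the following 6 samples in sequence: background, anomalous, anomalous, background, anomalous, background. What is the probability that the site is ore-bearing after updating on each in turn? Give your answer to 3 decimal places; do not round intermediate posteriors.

0.198

After 'background': P(ore) = 0.15·0.6500 / (0.15·0.6500 + 0.5·0.3500) ≈ 0.3578
After 'anomalous': P(ore) = 0.85·0.3578 / (0.85·0.3578 + 0.5·0.6422) ≈ 0.4864
After 'anomalous': P(ore) = 0.85·0.4864 / (0.85·0.4864 + 0.5·0.5136) ≈ 0.6169
After 'background': P(ore) = 0.15·0.6169 / (0.15·0.6169 + 0.5·0.3831) ≈ 0.3257
After 'anomalous': P(ore) = 0.85·0.3257 / (0.85·0.3257 + 0.5·0.6743) ≈ 0.4509
After 'background': P(ore) = 0.15·0.4509 / (0.15·0.4509 + 0.5·0.5491) ≈ 0.1977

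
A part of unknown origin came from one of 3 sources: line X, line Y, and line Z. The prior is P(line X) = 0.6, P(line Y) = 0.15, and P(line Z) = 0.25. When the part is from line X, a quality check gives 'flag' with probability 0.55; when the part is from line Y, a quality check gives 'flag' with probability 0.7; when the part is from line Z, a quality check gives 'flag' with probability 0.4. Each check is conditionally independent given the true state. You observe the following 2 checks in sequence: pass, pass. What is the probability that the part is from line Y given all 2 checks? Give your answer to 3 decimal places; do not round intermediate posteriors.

0.060

After 'pass': normaliser = 0.45·0.6000 + 0.3·0.1500 + 0.6·0.2500; P(line X) ≈ 0.5806, P(line Y) ≈ 0.0968, P(line Z) ≈ 0.3226
After 'pass': normaliser = 0.45·0.5806 + 0.3·0.0968 + 0.6·0.3226; P(line X) ≈ 0.5400, P(line Y) ≈ 0.0600, P(line Z) ≈ 0.4000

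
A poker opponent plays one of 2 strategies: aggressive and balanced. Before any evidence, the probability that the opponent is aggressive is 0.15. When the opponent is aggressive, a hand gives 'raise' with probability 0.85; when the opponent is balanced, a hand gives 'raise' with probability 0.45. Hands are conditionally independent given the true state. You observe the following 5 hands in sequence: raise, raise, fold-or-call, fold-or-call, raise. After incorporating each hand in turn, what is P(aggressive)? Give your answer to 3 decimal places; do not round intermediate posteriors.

Each posterior becomes the prior for the next update.
After 'raise': P(aggressive) = 0.85·0.1500 / (0.85·0.1500 + 0.45·0.8500) ≈ 0.2500
After 'raise': P(aggressive) = 0.85·0.2500 / (0.85·0.2500 + 0.45·0.7500) ≈ 0.3864
After 'fold-or-call': P(aggressive) = 0.15·0.3864 / (0.15·0.3864 + 0.55·0.6136) ≈ 0.1466
After 'fold-or-call': P(aggressive) = 0.15·0.1466 / (0.15·0.1466 + 0.55·0.8534) ≈ 0.0447
After 'raise': P(aggressive) = 0.85·0.0447 / (0.85·0.0447 + 0.45·0.9553) ≈ 0.0813

0.081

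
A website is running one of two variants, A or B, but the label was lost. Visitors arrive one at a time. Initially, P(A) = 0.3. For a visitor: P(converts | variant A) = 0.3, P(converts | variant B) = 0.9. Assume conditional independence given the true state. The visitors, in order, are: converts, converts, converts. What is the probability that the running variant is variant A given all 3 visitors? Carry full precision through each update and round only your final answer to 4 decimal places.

After 'converts': P(A) = 0.3·0.3000 / (0.3·0.3000 + 0.9·0.7000) ≈ 0.1250
After 'converts': P(A) = 0.3·0.1250 / (0.3·0.1250 + 0.9·0.8750) ≈ 0.0455
After 'converts': P(A) = 0.3·0.0455 / (0.3·0.0455 + 0.9·0.9545) ≈ 0.0156

0.0156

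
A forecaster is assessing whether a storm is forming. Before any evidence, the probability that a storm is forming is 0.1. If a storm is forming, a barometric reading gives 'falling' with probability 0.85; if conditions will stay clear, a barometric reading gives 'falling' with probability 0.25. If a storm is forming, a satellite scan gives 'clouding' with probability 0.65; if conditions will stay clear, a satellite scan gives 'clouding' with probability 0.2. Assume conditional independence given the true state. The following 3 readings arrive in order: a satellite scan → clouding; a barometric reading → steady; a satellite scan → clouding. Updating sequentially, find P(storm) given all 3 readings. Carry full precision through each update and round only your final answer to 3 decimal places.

After a satellite scan='clouding': P(storm) = 0.65·0.1000 / (0.65·0.1000 + 0.2·0.9000) ≈ 0.2653
After a barometric reading='steady': P(storm) = 0.15·0.2653 / (0.15·0.2653 + 0.75·0.7347) ≈ 0.0674
After a satellite scan='clouding': P(storm) = 0.65·0.0674 / (0.65·0.0674 + 0.2·0.9326) ≈ 0.1901

0.190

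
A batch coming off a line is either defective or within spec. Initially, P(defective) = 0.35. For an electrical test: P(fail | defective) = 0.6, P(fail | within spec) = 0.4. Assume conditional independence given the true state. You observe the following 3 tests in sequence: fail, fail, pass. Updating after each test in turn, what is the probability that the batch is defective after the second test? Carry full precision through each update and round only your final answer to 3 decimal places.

0.548

After 'fail': P(defective) = 0.6·0.3500 / (0.6·0.3500 + 0.4·0.6500) ≈ 0.4468
After 'fail': P(defective) = 0.6·0.4468 / (0.6·0.4468 + 0.4·0.5532) ≈ 0.5478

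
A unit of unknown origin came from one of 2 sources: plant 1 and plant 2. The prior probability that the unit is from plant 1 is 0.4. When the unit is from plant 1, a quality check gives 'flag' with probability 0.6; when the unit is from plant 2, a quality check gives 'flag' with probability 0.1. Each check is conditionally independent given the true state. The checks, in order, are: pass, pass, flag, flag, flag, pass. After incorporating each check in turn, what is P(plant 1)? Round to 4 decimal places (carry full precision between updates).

Each posterior becomes the prior for the next update.
After 'pass': P(plant 1) = 0.4·0.4000 / (0.4·0.4000 + 0.9·0.6000) ≈ 0.2286
After 'pass': P(plant 1) = 0.4·0.2286 / (0.4·0.2286 + 0.9·0.7714) ≈ 0.1164
After 'flag': P(plant 1) = 0.6·0.1164 / (0.6·0.1164 + 0.1·0.8836) ≈ 0.4414
After 'flag': P(plant 1) = 0.6·0.4414 / (0.6·0.4414 + 0.1·0.5586) ≈ 0.8258
After 'flag': P(plant 1) = 0.6·0.8258 / (0.6·0.8258 + 0.1·0.1742) ≈ 0.9660
After 'pass': P(plant 1) = 0.4·0.9660 / (0.4·0.9660 + 0.9·0.0340) ≈ 0.9267

0.9267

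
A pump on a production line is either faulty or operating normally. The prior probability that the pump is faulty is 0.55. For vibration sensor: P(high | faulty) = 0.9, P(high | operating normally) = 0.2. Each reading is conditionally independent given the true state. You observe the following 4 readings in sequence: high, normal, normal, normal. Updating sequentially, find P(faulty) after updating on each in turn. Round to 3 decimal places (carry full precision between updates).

After 'high': P(faulty) = 0.9·0.5500 / (0.9·0.5500 + 0.2·0.4500) ≈ 0.8462
After 'normal': P(faulty) = 0.1·0.8462 / (0.1·0.8462 + 0.8·0.1538) ≈ 0.4074
After 'normal': P(faulty) = 0.1·0.4074 / (0.1·0.4074 + 0.8·0.5926) ≈ 0.0791
After 'normal': P(faulty) = 0.1·0.0791 / (0.1·0.0791 + 0.8·0.9209) ≈ 0.0106

0.011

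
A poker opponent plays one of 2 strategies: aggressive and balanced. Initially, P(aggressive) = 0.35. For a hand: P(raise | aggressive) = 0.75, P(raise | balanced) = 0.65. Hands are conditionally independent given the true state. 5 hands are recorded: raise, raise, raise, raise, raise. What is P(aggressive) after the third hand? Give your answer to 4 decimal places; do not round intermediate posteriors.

0.4527

Apply Bayes' rule sequentially, carrying P(aggressive) forward.
After 'raise': P(aggressive) = 0.75·0.3500 / (0.75·0.3500 + 0.65·0.6500) ≈ 0.3832
After 'raise': P(aggressive) = 0.75·0.3832 / (0.75·0.3832 + 0.65·0.6168) ≈ 0.4176
After 'raise': P(aggressive) = 0.75·0.4176 / (0.75·0.4176 + 0.65·0.5824) ≈ 0.4527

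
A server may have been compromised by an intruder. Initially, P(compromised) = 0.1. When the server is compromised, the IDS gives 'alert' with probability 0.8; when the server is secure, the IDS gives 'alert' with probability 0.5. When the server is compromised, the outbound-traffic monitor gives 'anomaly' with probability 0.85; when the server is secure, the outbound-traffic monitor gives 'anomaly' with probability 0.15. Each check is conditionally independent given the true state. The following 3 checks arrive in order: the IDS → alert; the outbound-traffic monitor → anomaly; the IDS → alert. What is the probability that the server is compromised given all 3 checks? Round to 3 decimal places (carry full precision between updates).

0.617

Each posterior becomes the prior for the next update.
After the IDS='alert': P(compromised) = 0.8·0.1000 / (0.8·0.1000 + 0.5·0.9000) ≈ 0.1509
After the outbound-traffic monitor='anomaly': P(compromised) = 0.85·0.1509 / (0.85·0.1509 + 0.15·0.8491) ≈ 0.5018
After the IDS='alert': P(compromised) = 0.8·0.5018 / (0.8·0.5018 + 0.5·0.4982) ≈ 0.6171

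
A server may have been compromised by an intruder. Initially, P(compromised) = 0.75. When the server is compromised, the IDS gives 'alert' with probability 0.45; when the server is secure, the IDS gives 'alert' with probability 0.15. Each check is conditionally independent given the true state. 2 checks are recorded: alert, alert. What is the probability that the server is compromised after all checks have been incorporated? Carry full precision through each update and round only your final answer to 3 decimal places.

0.964

After 'alert': P(compromised) = 0.45·0.7500 / (0.45·0.7500 + 0.15·0.2500) ≈ 0.9000
After 'alert': P(compromised) = 0.45·0.9000 / (0.45·0.9000 + 0.15·0.1000) ≈ 0.9643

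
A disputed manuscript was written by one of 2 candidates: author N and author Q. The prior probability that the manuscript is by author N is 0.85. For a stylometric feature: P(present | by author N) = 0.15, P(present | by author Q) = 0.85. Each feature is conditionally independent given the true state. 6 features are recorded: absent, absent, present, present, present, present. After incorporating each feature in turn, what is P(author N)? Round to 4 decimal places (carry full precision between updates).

Apply Bayes' rule sequentially, carrying P(author N) forward.
After 'absent': P(author N) = 0.85·0.8500 / (0.85·0.8500 + 0.15·0.1500) ≈ 0.9698
After 'absent': P(author N) = 0.85·0.9698 / (0.85·0.9698 + 0.15·0.0302) ≈ 0.9945
After 'present': P(author N) = 0.15·0.9945 / (0.15·0.9945 + 0.85·0.0055) ≈ 0.9698
After 'present': P(author N) = 0.15·0.9698 / (0.15·0.9698 + 0.85·0.0302) ≈ 0.8500
After 'present': P(author N) = 0.15·0.8500 / (0.15·0.8500 + 0.85·0.1500) ≈ 0.5000
After 'present': P(author N) = 0.15·0.5000 / (0.15·0.5000 + 0.85·0.5000) ≈ 0.1500

0.1500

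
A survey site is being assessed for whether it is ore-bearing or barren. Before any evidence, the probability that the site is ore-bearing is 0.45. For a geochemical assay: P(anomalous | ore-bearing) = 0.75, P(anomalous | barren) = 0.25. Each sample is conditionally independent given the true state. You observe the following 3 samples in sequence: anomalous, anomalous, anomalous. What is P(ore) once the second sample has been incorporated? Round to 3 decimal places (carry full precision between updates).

0.880

After 'anomalous': P(ore) = 0.75·0.4500 / (0.75·0.4500 + 0.25·0.5500) ≈ 0.7105
After 'anomalous': P(ore) = 0.75·0.7105 / (0.75·0.7105 + 0.25·0.2895) ≈ 0.8804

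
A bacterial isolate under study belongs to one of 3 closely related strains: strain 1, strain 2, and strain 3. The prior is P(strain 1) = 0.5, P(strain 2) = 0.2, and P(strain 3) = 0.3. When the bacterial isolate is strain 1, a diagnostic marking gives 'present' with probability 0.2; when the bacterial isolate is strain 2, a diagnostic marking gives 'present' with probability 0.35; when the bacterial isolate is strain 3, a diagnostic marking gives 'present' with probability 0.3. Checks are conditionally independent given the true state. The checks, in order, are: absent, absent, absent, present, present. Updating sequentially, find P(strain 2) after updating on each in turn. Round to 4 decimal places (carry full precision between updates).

After 'absent': normaliser = 0.8·0.5000 + 0.65·0.2000 + 0.7·0.3000; P(strain 1) ≈ 0.5405, P(strain 2) ≈ 0.1757, P(strain 3) ≈ 0.2838
After 'absent': normaliser = 0.8·0.5405 + 0.65·0.1757 + 0.7·0.2838; P(strain 1) ≈ 0.5802, P(strain 2) ≈ 0.1532, P(strain 3) ≈ 0.2665
After 'absent': normaliser = 0.8·0.5802 + 0.65·0.1532 + 0.7·0.2665; P(strain 1) ≈ 0.6186, P(strain 2) ≈ 0.1327, P(strain 3) ≈ 0.2487
After 'present': normaliser = 0.2·0.6186 + 0.35·0.1327 + 0.3·0.2487; P(strain 1) ≈ 0.5055, P(strain 2) ≈ 0.1898, P(strain 3) ≈ 0.3048
After 'present': normaliser = 0.2·0.5055 + 0.35·0.1898 + 0.3·0.3048; P(strain 1) ≈ 0.3904, P(strain 2) ≈ 0.2565, P(strain 3) ≈ 0.3531

0.2565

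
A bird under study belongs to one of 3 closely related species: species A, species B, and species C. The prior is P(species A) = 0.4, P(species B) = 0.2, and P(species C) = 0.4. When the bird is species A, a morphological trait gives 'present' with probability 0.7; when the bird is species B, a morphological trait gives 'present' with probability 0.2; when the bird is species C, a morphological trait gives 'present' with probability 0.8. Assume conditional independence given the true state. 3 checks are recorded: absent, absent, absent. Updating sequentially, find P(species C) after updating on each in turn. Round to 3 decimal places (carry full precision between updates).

Each posterior becomes the prior for the next update.
After 'absent': normaliser = 0.3·0.4000 + 0.8·0.2000 + 0.2·0.4000; P(species A) ≈ 0.3333, P(species B) ≈ 0.4444, P(species C) ≈ 0.2222
After 'absent': normaliser = 0.3·0.3333 + 0.8·0.4444 + 0.2·0.2222; P(species A) ≈ 0.2000, P(species B) ≈ 0.7111, P(species C) ≈ 0.0889
After 'absent': normaliser = 0.3·0.2000 + 0.8·0.7111 + 0.2·0.0889; P(species A) ≈ 0.0928, P(species B) ≈ 0.8797, P(species C) ≈ 0.0275

0.027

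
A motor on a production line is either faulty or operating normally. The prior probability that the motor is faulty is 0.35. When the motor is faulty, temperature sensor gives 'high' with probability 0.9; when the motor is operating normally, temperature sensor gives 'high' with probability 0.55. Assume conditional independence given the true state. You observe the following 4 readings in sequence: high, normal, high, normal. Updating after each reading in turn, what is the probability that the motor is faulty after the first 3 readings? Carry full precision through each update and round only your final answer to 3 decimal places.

0.243

After 'high': P(faulty) = 0.9·0.3500 / (0.9·0.3500 + 0.55·0.6500) ≈ 0.4684
After 'normal': P(faulty) = 0.1·0.4684 / (0.1·0.4684 + 0.45·0.5316) ≈ 0.1637
After 'high': P(faulty) = 0.9·0.1637 / (0.9·0.1637 + 0.55·0.8363) ≈ 0.2427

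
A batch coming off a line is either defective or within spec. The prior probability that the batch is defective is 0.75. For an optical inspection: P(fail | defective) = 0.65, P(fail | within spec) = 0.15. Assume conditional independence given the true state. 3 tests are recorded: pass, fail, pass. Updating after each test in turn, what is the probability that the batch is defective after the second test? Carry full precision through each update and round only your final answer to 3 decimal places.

0.843

Each posterior becomes the prior for the next update.
After 'pass': P(defective) = 0.35·0.7500 / (0.35·0.7500 + 0.85·0.2500) ≈ 0.5526
After 'fail': P(defective) = 0.65·0.5526 / (0.65·0.5526 + 0.15·0.4474) ≈ 0.8426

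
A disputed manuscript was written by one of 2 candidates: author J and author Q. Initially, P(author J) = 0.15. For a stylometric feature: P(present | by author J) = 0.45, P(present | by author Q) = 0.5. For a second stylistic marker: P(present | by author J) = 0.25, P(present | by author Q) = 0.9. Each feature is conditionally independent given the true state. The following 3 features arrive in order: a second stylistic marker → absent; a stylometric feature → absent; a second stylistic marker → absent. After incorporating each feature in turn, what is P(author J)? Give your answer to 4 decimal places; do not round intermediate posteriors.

After a second stylistic marker='absent': P(author J) = 0.75·0.1500 / (0.75·0.1500 + 0.1·0.8500) ≈ 0.5696
After a stylometric feature='absent': P(author J) = 0.55·0.5696 / (0.55·0.5696 + 0.5·0.4304) ≈ 0.5928
After a second stylistic marker='absent': P(author J) = 0.75·0.5928 / (0.75·0.5928 + 0.1·0.4072) ≈ 0.9161

0.9161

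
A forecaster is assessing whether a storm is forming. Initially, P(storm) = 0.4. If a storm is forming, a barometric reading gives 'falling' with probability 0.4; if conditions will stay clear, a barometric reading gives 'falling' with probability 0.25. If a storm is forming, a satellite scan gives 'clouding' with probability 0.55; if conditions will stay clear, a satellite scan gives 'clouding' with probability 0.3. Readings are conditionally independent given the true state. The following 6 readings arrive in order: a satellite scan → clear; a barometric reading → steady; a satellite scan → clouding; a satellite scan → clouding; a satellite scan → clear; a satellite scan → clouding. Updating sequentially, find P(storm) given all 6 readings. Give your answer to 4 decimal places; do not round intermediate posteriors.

0.5759

Apply Bayes' rule sequentially, carrying P(storm) forward.
After a satellite scan='clear': P(storm) = 0.45·0.4000 / (0.45·0.4000 + 0.7·0.6000) ≈ 0.3000
After a barometric reading='steady': P(storm) = 0.6·0.3000 / (0.6·0.3000 + 0.75·0.7000) ≈ 0.2553
After a satellite scan='clouding': P(storm) = 0.55·0.2553 / (0.55·0.2553 + 0.3·0.7447) ≈ 0.3860
After a satellite scan='clouding': P(storm) = 0.55·0.3860 / (0.55·0.3860 + 0.3·0.6140) ≈ 0.5354
After a satellite scan='clear': P(storm) = 0.45·0.5354 / (0.45·0.5354 + 0.7·0.4646) ≈ 0.4256
After a satellite scan='clouding': P(storm) = 0.55·0.4256 / (0.55·0.4256 + 0.3·0.5744) ≈ 0.5759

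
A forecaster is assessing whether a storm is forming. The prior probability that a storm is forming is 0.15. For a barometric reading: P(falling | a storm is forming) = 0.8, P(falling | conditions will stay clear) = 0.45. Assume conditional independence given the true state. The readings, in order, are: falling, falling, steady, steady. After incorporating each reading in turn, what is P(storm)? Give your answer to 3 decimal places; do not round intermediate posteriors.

0.069

After 'falling': P(storm) = 0.8·0.1500 / (0.8·0.1500 + 0.45·0.8500) ≈ 0.2388
After 'falling': P(storm) = 0.8·0.2388 / (0.8·0.2388 + 0.45·0.7612) ≈ 0.3580
After 'steady': P(storm) = 0.2·0.3580 / (0.2·0.3580 + 0.55·0.6420) ≈ 0.1686
After 'steady': P(storm) = 0.2·0.1686 / (0.2·0.1686 + 0.55·0.8314) ≈ 0.0687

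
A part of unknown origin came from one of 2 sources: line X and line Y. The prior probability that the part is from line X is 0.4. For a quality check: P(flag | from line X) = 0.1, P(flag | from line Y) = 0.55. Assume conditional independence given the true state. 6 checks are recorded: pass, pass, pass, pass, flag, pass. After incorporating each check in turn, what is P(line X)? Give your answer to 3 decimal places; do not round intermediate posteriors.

After 'pass': P(line X) = 0.9·0.4000 / (0.9·0.4000 + 0.45·0.6000) ≈ 0.5714
After 'pass': P(line X) = 0.9·0.5714 / (0.9·0.5714 + 0.45·0.4286) ≈ 0.7273
After 'pass': P(line X) = 0.9·0.7273 / (0.9·0.7273 + 0.45·0.2727) ≈ 0.8421
After 'pass': P(line X) = 0.9·0.8421 / (0.9·0.8421 + 0.45·0.1579) ≈ 0.9143
After 'flag': P(line X) = 0.1·0.9143 / (0.1·0.9143 + 0.55·0.0857) ≈ 0.6598
After 'pass': P(line X) = 0.9·0.6598 / (0.9·0.6598 + 0.45·0.3402) ≈ 0.7950

0.795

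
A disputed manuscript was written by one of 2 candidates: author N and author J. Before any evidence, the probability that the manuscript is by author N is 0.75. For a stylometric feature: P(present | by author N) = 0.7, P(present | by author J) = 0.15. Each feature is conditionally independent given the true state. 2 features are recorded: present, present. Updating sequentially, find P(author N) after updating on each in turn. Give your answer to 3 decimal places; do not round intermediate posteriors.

0.985

Each posterior becomes the prior for the next update.
After 'present': P(author N) = 0.7·0.7500 / (0.7·0.7500 + 0.15·0.2500) ≈ 0.9333
After 'present': P(author N) = 0.7·0.9333 / (0.7·0.9333 + 0.15·0.0667) ≈ 0.9849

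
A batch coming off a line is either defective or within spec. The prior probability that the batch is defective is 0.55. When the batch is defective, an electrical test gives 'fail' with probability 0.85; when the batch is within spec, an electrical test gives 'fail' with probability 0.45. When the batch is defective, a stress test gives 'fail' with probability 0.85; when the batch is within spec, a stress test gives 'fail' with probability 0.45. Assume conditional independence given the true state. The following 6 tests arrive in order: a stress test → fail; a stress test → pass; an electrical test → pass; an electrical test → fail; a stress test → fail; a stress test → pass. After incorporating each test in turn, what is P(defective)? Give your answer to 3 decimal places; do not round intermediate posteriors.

After a stress test='fail': P(defective) = 0.85·0.5500 / (0.85·0.5500 + 0.45·0.4500) ≈ 0.6978
After a stress test='pass': P(defective) = 0.15·0.6978 / (0.15·0.6978 + 0.55·0.3022) ≈ 0.3864
After an electrical test='pass': P(defective) = 0.15·0.3864 / (0.15·0.3864 + 0.55·0.6136) ≈ 0.1466
After an electrical test='fail': P(defective) = 0.85·0.1466 / (0.85·0.1466 + 0.45·0.8534) ≈ 0.2449
After a stress test='fail': P(defective) = 0.85·0.2449 / (0.85·0.2449 + 0.45·0.7551) ≈ 0.3799
After a stress test='pass': P(defective) = 0.15·0.3799 / (0.15·0.3799 + 0.55·0.6201) ≈ 0.1432

0.143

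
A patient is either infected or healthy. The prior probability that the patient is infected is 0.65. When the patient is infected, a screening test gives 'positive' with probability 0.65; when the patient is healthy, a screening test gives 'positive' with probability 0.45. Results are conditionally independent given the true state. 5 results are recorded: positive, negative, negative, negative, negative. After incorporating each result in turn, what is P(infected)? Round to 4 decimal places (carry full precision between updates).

0.3055

Each posterior becomes the prior for the next update.
After 'positive': P(infected) = 0.65·0.6500 / (0.65·0.6500 + 0.45·0.3500) ≈ 0.7284
After 'negative': P(infected) = 0.35·0.7284 / (0.35·0.7284 + 0.55·0.2716) ≈ 0.6306
After 'negative': P(infected) = 0.35·0.6306 / (0.35·0.6306 + 0.55·0.3694) ≈ 0.5207
After 'negative': P(infected) = 0.35·0.5207 / (0.35·0.5207 + 0.55·0.4793) ≈ 0.4087
After 'negative': P(infected) = 0.35·0.4087 / (0.35·0.4087 + 0.55·0.5913) ≈ 0.3055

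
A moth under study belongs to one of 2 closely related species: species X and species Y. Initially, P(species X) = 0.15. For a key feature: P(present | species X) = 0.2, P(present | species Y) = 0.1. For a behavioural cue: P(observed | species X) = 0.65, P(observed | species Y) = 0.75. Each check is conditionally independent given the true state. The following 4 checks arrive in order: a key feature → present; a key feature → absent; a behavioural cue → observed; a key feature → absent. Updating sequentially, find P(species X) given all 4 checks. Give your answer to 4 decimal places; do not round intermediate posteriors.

0.1946

After a key feature='present': P(species X) = 0.2·0.1500 / (0.2·0.1500 + 0.1·0.8500) ≈ 0.2609
After a key feature='absent': P(species X) = 0.8·0.2609 / (0.8·0.2609 + 0.9·0.7391) ≈ 0.2388
After a behavioural cue='observed': P(species X) = 0.65·0.2388 / (0.65·0.2388 + 0.75·0.7612) ≈ 0.2138
After a key feature='absent': P(species X) = 0.8·0.2138 / (0.8·0.2138 + 0.9·0.7862) ≈ 0.1946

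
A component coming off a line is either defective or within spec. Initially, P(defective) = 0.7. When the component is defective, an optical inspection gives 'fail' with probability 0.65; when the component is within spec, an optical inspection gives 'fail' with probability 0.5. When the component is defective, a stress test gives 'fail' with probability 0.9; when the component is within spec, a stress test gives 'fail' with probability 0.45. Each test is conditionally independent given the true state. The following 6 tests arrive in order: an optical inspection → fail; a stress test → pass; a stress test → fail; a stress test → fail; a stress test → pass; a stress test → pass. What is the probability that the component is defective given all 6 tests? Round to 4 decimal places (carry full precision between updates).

0.0680

After an optical inspection='fail': P(defective) = 0.65·0.7000 / (0.65·0.7000 + 0.5·0.3000) ≈ 0.7521
After a stress test='pass': P(defective) = 0.1·0.7521 / (0.1·0.7521 + 0.55·0.2479) ≈ 0.3555
After a stress test='fail': P(defective) = 0.9·0.3555 / (0.9·0.3555 + 0.45·0.6445) ≈ 0.5245
After a stress test='fail': P(defective) = 0.9·0.5245 / (0.9·0.5245 + 0.45·0.4755) ≈ 0.6881
After a stress test='pass': P(defective) = 0.1·0.6881 / (0.1·0.6881 + 0.55·0.3119) ≈ 0.2863
After a stress test='pass': P(defective) = 0.1·0.2863 / (0.1·0.2863 + 0.55·0.7137) ≈ 0.0680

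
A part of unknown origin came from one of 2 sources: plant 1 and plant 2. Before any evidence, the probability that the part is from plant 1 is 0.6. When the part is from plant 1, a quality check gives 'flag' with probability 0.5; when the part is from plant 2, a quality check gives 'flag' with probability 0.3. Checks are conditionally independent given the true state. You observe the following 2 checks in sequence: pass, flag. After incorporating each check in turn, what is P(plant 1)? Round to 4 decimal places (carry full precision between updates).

After 'pass': P(plant 1) = 0.5·0.6000 / (0.5·0.6000 + 0.7·0.4000) ≈ 0.5172
After 'flag': P(plant 1) = 0.5·0.5172 / (0.5·0.5172 + 0.3·0.4828) ≈ 0.6410

0.6410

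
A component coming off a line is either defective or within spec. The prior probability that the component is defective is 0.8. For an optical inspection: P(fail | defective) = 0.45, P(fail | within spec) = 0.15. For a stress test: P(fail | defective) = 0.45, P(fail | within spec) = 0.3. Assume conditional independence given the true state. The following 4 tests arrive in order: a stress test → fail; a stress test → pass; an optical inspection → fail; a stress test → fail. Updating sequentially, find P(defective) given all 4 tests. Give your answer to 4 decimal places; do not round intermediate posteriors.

0.9550

Each posterior becomes the prior for the next update.
After a stress test='fail': P(defective) = 0.45·0.8000 / (0.45·0.8000 + 0.3·0.2000) ≈ 0.8571
After a stress test='pass': P(defective) = 0.55·0.8571 / (0.55·0.8571 + 0.7·0.1429) ≈ 0.8250
After an optical inspection='fail': P(defective) = 0.45·0.8250 / (0.45·0.8250 + 0.15·0.1750) ≈ 0.9340
After a stress test='fail': P(defective) = 0.45·0.9340 / (0.45·0.9340 + 0.3·0.0660) ≈ 0.9550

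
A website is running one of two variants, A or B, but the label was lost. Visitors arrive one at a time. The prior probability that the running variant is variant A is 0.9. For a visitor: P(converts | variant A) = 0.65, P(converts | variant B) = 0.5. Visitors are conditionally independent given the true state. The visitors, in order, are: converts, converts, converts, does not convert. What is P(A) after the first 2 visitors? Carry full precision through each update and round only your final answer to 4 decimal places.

After 'converts': P(A) = 0.65·0.9000 / (0.65·0.9000 + 0.5·0.1000) ≈ 0.9213
After 'converts': P(A) = 0.65·0.9213 / (0.65·0.9213 + 0.5·0.0787) ≈ 0.9383

0.9383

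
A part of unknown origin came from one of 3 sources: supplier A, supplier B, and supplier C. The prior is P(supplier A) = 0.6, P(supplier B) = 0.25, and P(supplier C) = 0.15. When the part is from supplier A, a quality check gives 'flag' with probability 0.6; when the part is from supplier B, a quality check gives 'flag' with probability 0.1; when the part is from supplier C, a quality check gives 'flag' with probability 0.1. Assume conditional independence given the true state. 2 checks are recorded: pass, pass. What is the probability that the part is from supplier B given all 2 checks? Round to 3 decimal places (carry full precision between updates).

After 'pass': normaliser = 0.4·0.6000 + 0.9·0.2500 + 0.9·0.1500; P(supplier A) ≈ 0.4000, P(supplier B) ≈ 0.3750, P(supplier C) ≈ 0.2250
After 'pass': normaliser = 0.4·0.4000 + 0.9·0.3750 + 0.9·0.2250; P(supplier A) ≈ 0.2286, P(supplier B) ≈ 0.4821, P(supplier C) ≈ 0.2893

0.482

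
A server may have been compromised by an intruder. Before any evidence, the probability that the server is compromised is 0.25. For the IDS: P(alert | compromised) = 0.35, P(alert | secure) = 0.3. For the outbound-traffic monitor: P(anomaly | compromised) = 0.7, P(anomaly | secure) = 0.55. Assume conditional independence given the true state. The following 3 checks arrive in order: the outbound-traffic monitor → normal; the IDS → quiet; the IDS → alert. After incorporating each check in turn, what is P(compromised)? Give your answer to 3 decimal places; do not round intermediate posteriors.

0.194

After the outbound-traffic monitor='normal': P(compromised) = 0.3·0.2500 / (0.3·0.2500 + 0.45·0.7500) ≈ 0.1818
After the IDS='quiet': P(compromised) = 0.65·0.1818 / (0.65·0.1818 + 0.7·0.8182) ≈ 0.1711
After the IDS='alert': P(compromised) = 0.35·0.1711 / (0.35·0.1711 + 0.3·0.8289) ≈ 0.1940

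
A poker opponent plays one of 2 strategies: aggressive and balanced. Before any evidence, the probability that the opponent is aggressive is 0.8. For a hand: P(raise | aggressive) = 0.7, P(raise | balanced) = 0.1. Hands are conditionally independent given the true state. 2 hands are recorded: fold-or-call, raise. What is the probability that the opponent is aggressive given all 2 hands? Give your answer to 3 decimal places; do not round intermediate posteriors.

0.903

After 'fold-or-call': P(aggressive) = 0.3·0.8000 / (0.3·0.8000 + 0.9·0.2000) ≈ 0.5714
After 'raise': P(aggressive) = 0.7·0.5714 / (0.7·0.5714 + 0.1·0.4286) ≈ 0.9032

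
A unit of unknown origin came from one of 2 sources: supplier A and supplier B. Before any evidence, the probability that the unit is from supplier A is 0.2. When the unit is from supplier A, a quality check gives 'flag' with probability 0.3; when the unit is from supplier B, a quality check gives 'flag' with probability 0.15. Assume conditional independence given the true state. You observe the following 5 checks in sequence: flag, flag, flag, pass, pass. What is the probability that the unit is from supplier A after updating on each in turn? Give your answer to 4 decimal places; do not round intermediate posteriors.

After 'flag': P(supplier A) = 0.3·0.2000 / (0.3·0.2000 + 0.15·0.8000) ≈ 0.3333
After 'flag': P(supplier A) = 0.3·0.3333 / (0.3·0.3333 + 0.15·0.6667) ≈ 0.5000
After 'flag': P(supplier A) = 0.3·0.5000 / (0.3·0.5000 + 0.15·0.5000) ≈ 0.6667
After 'pass': P(supplier A) = 0.7·0.6667 / (0.7·0.6667 + 0.85·0.3333) ≈ 0.6222
After 'pass': P(supplier A) = 0.7·0.6222 / (0.7·0.6222 + 0.85·0.3778) ≈ 0.5756

0.5756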